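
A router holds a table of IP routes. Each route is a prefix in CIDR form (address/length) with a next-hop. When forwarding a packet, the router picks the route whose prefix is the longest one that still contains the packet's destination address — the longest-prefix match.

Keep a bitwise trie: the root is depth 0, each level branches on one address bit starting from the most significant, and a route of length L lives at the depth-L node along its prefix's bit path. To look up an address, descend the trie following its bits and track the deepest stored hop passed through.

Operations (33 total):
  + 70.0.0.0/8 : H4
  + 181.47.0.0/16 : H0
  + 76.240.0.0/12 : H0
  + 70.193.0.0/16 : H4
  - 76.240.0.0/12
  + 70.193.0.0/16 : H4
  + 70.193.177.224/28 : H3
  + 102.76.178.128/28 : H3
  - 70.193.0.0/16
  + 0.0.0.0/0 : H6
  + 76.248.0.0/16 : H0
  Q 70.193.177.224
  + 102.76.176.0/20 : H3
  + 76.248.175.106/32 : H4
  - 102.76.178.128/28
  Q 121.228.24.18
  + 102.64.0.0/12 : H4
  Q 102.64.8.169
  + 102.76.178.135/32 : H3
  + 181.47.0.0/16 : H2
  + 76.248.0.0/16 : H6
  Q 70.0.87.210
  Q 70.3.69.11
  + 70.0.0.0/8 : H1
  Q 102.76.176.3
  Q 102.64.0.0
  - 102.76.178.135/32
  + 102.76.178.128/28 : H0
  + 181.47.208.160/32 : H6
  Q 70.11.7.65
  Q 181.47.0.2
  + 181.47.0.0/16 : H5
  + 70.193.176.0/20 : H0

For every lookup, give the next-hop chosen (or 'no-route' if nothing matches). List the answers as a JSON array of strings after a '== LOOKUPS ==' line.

Process each operation:
  + 70.0.0.0/8 (H4) depth=8
  + 181.47.0.0/16 (H0) depth=16
  + 76.240.0.0/12 (H0) depth=12
  + 70.193.0.0/16 (H4) depth=16
  - 76.240.0.0/12 clear@12
  + 70.193.0.0/16 (H4) depth=16
  + 70.193.177.224/28 (H3) depth=28
  + 102.76.178.128/28 (H3) depth=28
  - 70.193.0.0/16 clear@16
  + 0.0.0.0/0 (H6) depth=0
  + 76.248.0.0/16 (H0) depth=16
  lookup 70.193.177.224: bits 0100011011000001101100011110 walk d0:H6→d1:-→d2:-→d3:-→d4:-→d5:-→d6:-→d7:-→d8:H4→d9:-→d10:-→d11:-→d12:-→d13:-→d14:-→d15:-→d16:-→d17:-→d18:-→d19:-→d20:-→d21:-→d22:-→d23:-→d24:-→d25:-→d26:-→d27:-→d28:H3 -> H3
  + 102.76.176.0/20 (H3) depth=20
  + 76.248.175.106/32 (H4) depth=32
  - 102.76.178.128/28 clear@28
  lookup 121.228.24.18: bits 011 walk d0:H6→d1:-→d2:-→d3:- -> H6
  + 102.64.0.0/12 (H4) depth=12
  lookup 102.64.8.169: bits 011001100100 walk d0:H6→d1:-→d2:-→d3:-→d4:-→d5:-→d6:-→d7:-→d8:-→d9:-→d10:-→d11:-→d12:H4 -> H4
  + 102.76.178.135/32 (H3) depth=32
  + 181.47.0.0/16 (H2) depth=16
  + 76.248.0.0/16 (H6) depth=16
  lookup 70.0.87.210: bits 01000110 walk d0:H6→d1:-→d2:-→d3:-→d4:-→d5:-→d6:-→d7:-→d8:H4 -> H4
  lookup 70.3.69.11: bits 01000110 walk d0:H6→d1:-→d2:-→d3:-→d4:-→d5:-→d6:-→d7:-→d8:H4 -> H4
  + 70.0.0.0/8 (H1) depth=8
  lookup 102.76.176.3: bits 0110011001001100101100 walk d0:H6→d1:-→d2:-→d3:-→d4:-→d5:-→d6:-→d7:-→d8:-→d9:-→d10:-→d11:-→d12:H4→d13:-→d14:-→d15:-→d16:-→d17:-→d18:-→d19:-→d20:H3→d21:-→d22:- -> H3
  lookup 102.64.0.0: bits 011001100100 walk d0:H6→d1:-→d2:-→d3:-→d4:-→d5:-→d6:-→d7:-→d8:-→d9:-→d10:-→d11:-→d12:H4 -> H4
  - 102.76.178.135/32 clear@32
  + 102.76.178.128/28 (H0) depth=28
  + 181.47.208.160/32 (H6) depth=32
  lookup 70.11.7.65: bits 01000110 walk d0:H6→d1:-→d2:-→d3:-→d4:-→d5:-→d6:-→d7:-→d8:H1 -> H1
  lookup 181.47.0.2: bits 1011010100101111 walk d0:H6→d1:-→d2:-→d3:-→d4:-→d5:-→d6:-→d7:-→d8:-→d9:-→d10:-→d11:-→d12:-→d13:-→d14:-→d15:-→d16:H2 -> H2
  + 181.47.0.0/16 (H5) depth=16
  + 70.193.176.0/20 (H0) depth=20

== LOOKUPS ==
["H3","H6","H4","H4","H4","H3","H4","H1","H2"]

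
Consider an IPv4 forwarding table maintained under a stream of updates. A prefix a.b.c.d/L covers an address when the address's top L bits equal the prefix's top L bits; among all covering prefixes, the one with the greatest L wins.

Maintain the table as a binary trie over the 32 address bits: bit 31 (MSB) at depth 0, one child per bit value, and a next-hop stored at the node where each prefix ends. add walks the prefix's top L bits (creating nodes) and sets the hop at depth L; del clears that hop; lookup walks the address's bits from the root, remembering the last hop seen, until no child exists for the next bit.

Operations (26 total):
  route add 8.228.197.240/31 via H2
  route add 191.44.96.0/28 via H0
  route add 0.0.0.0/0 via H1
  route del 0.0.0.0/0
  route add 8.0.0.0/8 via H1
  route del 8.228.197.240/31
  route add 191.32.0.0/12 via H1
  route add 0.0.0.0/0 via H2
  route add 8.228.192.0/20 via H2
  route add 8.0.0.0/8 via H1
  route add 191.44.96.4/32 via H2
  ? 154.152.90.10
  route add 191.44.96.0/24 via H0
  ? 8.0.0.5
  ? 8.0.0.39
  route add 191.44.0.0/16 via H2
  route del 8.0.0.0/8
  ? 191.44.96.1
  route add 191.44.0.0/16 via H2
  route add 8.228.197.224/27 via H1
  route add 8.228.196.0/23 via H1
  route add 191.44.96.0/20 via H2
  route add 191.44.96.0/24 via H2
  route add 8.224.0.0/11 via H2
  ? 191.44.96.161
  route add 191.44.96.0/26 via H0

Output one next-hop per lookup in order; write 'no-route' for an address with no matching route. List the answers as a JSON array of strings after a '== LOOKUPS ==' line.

Trace:
  add 8.228.197.240/31 -> H2 at depth 31
  add 191.44.96.0/28 -> H0 at depth 28
  add 0.0.0.0/0 -> H1 at depth 0
  del 0.0.0.0/0 (clear depth 0)
  add 8.0.0.0/8 -> H1 at depth 8
  del 8.228.197.240/31 (clear depth 31)
  add 191.32.0.0/12 -> H1 at depth 12
  add 0.0.0.0/0 -> H2 at depth 0
  add 8.228.192.0/20 -> H2 at depth 20
  add 8.0.0.0/8 -> H1 at depth 8
  add 191.44.96.4/32 -> H2 at depth 32
  Q 154.152.90.10: descend 10 ; hops seen [H2] ; pick H2
  add 191.44.96.0/24 -> H0 at depth 24
  Q 8.0.0.5: descend 00001000 ; hops seen [H2,H1] ; pick H1
  Q 8.0.0.39: descend 00001000 ; hops seen [H2,H1] ; pick H1
  add 191.44.0.0/16 -> H2 at depth 16
  del 8.0.0.0/8 (clear depth 8)
  Q 191.44.96.1: descend 10111111001011000110000000000 ; hops seen [H2,H1,H2,H0,H0] ; pick H0
  add 191.44.0.0/16 -> H2 at depth 16
  add 8.228.197.224/27 -> H1 at depth 27
  add 8.228.196.0/23 -> H1 at depth 23
  add 191.44.96.0/20 -> H2 at depth 20
  add 191.44.96.0/24 -> H2 at depth 24
  add 8.224.0.0/11 -> H2 at depth 11
  Q 191.44.96.161: descend 101111110010110001100000 ; hops seen [H2,H1,H2,H2,H2] ; pick H2
  add 191.44.96.0/26 -> H0 at depth 26

== LOOKUPS ==
["H2","H1","H1","H0","H2"]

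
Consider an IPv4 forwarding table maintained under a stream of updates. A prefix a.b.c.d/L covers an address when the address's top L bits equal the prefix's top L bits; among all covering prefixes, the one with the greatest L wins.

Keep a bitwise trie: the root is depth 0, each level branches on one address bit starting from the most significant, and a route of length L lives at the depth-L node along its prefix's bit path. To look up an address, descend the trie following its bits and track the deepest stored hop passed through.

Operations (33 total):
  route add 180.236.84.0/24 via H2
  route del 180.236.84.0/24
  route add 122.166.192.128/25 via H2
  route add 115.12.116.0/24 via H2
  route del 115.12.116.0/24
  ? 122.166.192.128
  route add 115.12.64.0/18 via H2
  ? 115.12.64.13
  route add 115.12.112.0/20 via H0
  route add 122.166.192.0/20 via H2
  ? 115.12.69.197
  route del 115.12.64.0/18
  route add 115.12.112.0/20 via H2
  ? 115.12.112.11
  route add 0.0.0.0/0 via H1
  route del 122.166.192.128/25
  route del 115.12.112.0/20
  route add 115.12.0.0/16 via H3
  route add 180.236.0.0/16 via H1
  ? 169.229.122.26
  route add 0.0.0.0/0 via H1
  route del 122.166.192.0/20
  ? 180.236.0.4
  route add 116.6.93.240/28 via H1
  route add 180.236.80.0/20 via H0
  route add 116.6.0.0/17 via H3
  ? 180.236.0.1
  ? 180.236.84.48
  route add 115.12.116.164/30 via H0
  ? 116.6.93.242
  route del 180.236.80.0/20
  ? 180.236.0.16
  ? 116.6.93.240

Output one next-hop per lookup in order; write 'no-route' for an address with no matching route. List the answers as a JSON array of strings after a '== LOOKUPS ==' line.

Trace:
  + 180.236.84.0/24 (H2) depth=24
  del 180.236.84.0/24 (clear depth 24)
  + 122.166.192.128/25 (H2) depth=25
  + 115.12.116.0/24 (H2) depth=24
  del 115.12.116.0/24 (clear depth 24)
  Q 122.166.192.128: descend 0111101010100110110000001 ; hops seen [H2] ; pick H2
  + 115.12.64.0/18 (H2) depth=18
  Q 115.12.64.13: descend 011100110000110001 ; hops seen [H2] ; pick H2
  + 115.12.112.0/20 (H0) depth=20
  + 122.166.192.0/20 (H2) depth=20
  Q 115.12.69.197: descend 011100110000110001 ; hops seen [H2] ; pick H2
  del 115.12.64.0/18 (clear depth 18)
  + 115.12.112.0/20 (H2) depth=20
  Q 115.12.112.11: descend 011100110000110001110 ; hops seen [H2] ; pick H2
  + 0.0.0.0/0 (H1) depth=0
  del 122.166.192.128/25 (clear depth 25)
  del 115.12.112.0/20 (clear depth 20)
  + 115.12.0.0/16 (H3) depth=16
  + 180.236.0.0/16 (H1) depth=16
  Q 169.229.122.26: descend 101 ; hops seen [H1] ; pick H1
  + 0.0.0.0/0 (H1) depth=0
  del 122.166.192.0/20 (clear depth 20)
  Q 180.236.0.4: descend 10110100111011000 ; hops seen [H1,H1] ; pick H1
  + 116.6.93.240/28 (H1) depth=28
  + 180.236.80.0/20 (H0) depth=20
  + 116.6.0.0/17 (H3) depth=17
  Q 180.236.0.1: descend 10110100111011000 ; hops seen [H1,H1] ; pick H1
  Q 180.236.84.48: descend 101101001110110001010100 ; hops seen [H1,H1,H0] ; pick H0
  + 115.12.116.164/30 (H0) depth=30
  Q 116.6.93.242: descend 0111010000000110010111011111 ; hops seen [H1,H3,H1] ; pick H1
  del 180.236.80.0/20 (clear depth 20)
  Q 180.236.0.16: descend 10110100111011000 ; hops seen [H1,H1] ; pick H1
  Q 116.6.93.240: descend 0111010000000110010111011111 ; hops seen [H1,H3,H1] ; pick H1

== LOOKUPS ==
["H2","H2","H2","H2","H1","H1","H1","H0","H1","H1","H1"]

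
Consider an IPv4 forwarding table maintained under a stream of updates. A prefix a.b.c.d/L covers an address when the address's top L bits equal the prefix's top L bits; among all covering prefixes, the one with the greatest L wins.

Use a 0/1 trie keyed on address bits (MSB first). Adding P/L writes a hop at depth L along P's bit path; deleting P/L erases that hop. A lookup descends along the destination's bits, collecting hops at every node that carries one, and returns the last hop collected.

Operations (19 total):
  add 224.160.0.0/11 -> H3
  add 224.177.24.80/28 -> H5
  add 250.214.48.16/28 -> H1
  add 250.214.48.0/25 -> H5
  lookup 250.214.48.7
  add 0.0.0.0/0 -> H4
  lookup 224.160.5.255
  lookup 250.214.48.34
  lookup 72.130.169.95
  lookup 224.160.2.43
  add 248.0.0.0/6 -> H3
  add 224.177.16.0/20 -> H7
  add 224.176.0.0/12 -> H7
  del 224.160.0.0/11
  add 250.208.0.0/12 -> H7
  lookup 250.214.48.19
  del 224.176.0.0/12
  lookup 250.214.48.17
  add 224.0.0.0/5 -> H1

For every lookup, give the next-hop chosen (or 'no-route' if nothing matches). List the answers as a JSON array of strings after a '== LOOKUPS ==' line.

Apply in order:
  add 224.160.0.0/11 -> H3 at depth 11
  add 224.177.24.80/28 -> H5 at depth 28
  add 250.214.48.16/28 -> H1 at depth 28
  add 250.214.48.0/25 -> H5 at depth 25
  lookup 250.214.48.7: bits 111110101101011000110000000 walk d0:-→d1:-→d2:-→d3:-→d4:-→d5:-→d6:-→d7:-→d8:-→d9:-→d10:-→d11:-→d12:-→d13:-→d14:-→d15:-→d16:-→d17:-→d18:-→d19:-→d20:-→d21:-→d22:-→d23:-→d24:-→d25:H5→d26:-→d27:- -> H5
  add 0.0.0.0/0 -> H4 at depth 0
  lookup 224.160.5.255: bits 11100000101 walk d0:H4→d1:-→d2:-→d3:-→d4:-→d5:-→d6:-→d7:-→d8:-→d9:-→d10:-→d11:H3 -> H3
  lookup 250.214.48.34: bits 11111010110101100011000000 walk d0:H4→d1:-→d2:-→d3:-→d4:-→d5:-→d6:-→d7:-→d8:-→d9:-→d10:-→d11:-→d12:-→d13:-→d14:-→d15:-→d16:-→d17:-→d18:-→d19:-→d20:-→d21:-→d22:-→d23:-→d24:-→d25:H5→d26:- -> H5
  lookup 72.130.169.95: bits ε walk d0:H4 -> H4
  lookup 224.160.2.43: bits 11100000101 walk d0:H4→d1:-→d2:-→d3:-→d4:-→d5:-→d6:-→d7:-→d8:-→d9:-→d10:-→d11:H3 -> H3
  add 248.0.0.0/6 -> H3 at depth 6
  add 224.177.16.0/20 -> H7 at depth 20
  add 224.176.0.0/12 -> H7 at depth 12
  - 224.160.0.0/11 clear@11
  add 250.208.0.0/12 -> H7 at depth 12
  lookup 250.214.48.19: bits 1111101011010110001100000001 walk d0:H4→d1:-→d2:-→d3:-→d4:-→d5:-→d6:H3→d7:-→d8:-→d9:-→d10:-→d11:-→d12:H7→d13:-→d14:-→d15:-→d16:-→d17:-→d18:-→d19:-→d20:-→d21:-→d22:-→d23:-→d24:-→d25:H5→d26:-→d27:-→d28:H1 -> H1
  - 224.176.0.0/12 clear@12
  lookup 250.214.48.17: bits 1111101011010110001100000001 walk d0:H4→d1:-→d2:-→d3:-→d4:-→d5:-→d6:H3→d7:-→d8:-→d9:-→d10:-→d11:-→d12:H7→d13:-→d14:-→d15:-→d16:-→d17:-→d18:-→d19:-→d20:-→d21:-→d22:-→d23:-→d24:-→d25:H5→d26:-→d27:-→d28:H1 -> H1
  add 224.0.0.0/5 -> H1 at depth 5

== LOOKUPS ==
["H5","H3","H5","H4","H3","H1","H1"]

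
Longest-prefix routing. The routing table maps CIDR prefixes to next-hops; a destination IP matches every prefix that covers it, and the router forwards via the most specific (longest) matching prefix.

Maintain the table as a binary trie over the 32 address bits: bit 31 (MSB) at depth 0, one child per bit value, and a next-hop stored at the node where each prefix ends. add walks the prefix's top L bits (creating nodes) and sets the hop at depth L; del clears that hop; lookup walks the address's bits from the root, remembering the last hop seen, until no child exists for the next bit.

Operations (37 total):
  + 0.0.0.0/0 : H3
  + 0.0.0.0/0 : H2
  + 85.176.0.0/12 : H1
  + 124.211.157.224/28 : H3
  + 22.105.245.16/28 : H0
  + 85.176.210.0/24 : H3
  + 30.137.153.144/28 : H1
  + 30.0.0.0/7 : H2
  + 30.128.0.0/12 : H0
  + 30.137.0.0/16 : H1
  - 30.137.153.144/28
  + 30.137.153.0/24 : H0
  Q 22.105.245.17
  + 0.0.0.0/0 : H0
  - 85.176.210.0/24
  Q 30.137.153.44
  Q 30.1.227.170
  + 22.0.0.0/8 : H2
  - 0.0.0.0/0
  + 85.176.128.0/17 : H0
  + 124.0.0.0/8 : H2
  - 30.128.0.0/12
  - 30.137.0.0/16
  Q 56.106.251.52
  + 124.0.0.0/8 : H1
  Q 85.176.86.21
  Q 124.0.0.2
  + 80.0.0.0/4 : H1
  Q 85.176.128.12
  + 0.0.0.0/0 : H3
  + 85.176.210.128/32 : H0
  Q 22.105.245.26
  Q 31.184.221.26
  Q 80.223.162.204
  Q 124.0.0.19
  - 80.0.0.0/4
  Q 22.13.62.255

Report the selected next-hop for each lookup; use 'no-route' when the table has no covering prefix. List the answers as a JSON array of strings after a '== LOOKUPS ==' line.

Process each operation:
  + 0.0.0.0/0 (H3) depth=0
  + 0.0.0.0/0 (H2) depth=0
  + 85.176.0.0/12 (H1) depth=12
  + 124.211.157.224/28 (H3) depth=28
  + 22.105.245.16/28 (H0) depth=28
  + 85.176.210.0/24 (H3) depth=24
  + 30.137.153.144/28 (H1) depth=28
  + 30.0.0.0/7 (H2) depth=7
  + 30.128.0.0/12 (H0) depth=12
  + 30.137.0.0/16 (H1) depth=16
  - 30.137.153.144/28 clear@28
  + 30.137.153.0/24 (H0) depth=24
  ? 22.105.245.17  path d0:H2→d1:-→d2:-→d3:-→d4:-→d5:-→d6:-→d7:-→d8:-→d9:-→d10:-→d11:-→d12:-→d13:-→d14:-→d15:-→d16:-→d17:-→d18:-→d19:-→d20:-→d21:-→d22:-→d23:-→d24:-→d25:-→d26:-→d27:-→d28:H0  best=H0
  + 0.0.0.0/0 (H0) depth=0
  - 85.176.210.0/24 clear@24
  ? 30.137.153.44  path d0:H0→d1:-→d2:-→d3:-→d4:-→d5:-→d6:-→d7:H2→d8:-→d9:-→d10:-→d11:-→d12:H0→d13:-→d14:-→d15:-→d16:H1→d17:-→d18:-→d19:-→d20:-→d21:-→d22:-→d23:-→d24:H0  best=H0
  ? 30.1.227.170  path d0:H0→d1:-→d2:-→d3:-→d4:-→d5:-→d6:-→d7:H2→d8:-  best=H2
  + 22.0.0.0/8 (H2) depth=8
  - 0.0.0.0/0 clear@0
  + 85.176.128.0/17 (H0) depth=17
  + 124.0.0.0/8 (H2) depth=8
  - 30.128.0.0/12 clear@12
  - 30.137.0.0/16 clear@16
  ? 56.106.251.52  path d0:-→d1:-→d2:-  best=no-route
  + 124.0.0.0/8 (H1) depth=8
  ? 85.176.86.21  path d0:-→d1:-→d2:-→d3:-→d4:-→d5:-→d6:-→d7:-→d8:-→d9:-→d10:-→d11:-→d12:H1→d13:-→d14:-→d15:-→d16:-  best=H1
  ? 124.0.0.2  path d0:-→d1:-→d2:-→d3:-→d4:-→d5:-→d6:-→d7:-→d8:H1  best=H1
  + 80.0.0.0/4 (H1) depth=4
  ? 85.176.128.12  path d0:-→d1:-→d2:-→d3:-→d4:H1→d5:-→d6:-→d7:-→d8:-→d9:-→d10:-→d11:-→d12:H1→d13:-→d14:-→d15:-→d16:-→d17:H0  best=H0
  + 0.0.0.0/0 (H3) depth=0
  + 85.176.210.128/32 (H0) depth=32
  ? 22.105.245.26  path d0:H3→d1:-→d2:-→d3:-→d4:-→d5:-→d6:-→d7:-→d8:H2→d9:-→d10:-→d11:-→d12:-→d13:-→d14:-→d15:-→d16:-→d17:-→d18:-→d19:-→d20:-→d21:-→d22:-→d23:-→d24:-→d25:-→d26:-→d27:-→d28:H0  best=H0
  ? 31.184.221.26  path d0:H3→d1:-→d2:-→d3:-→d4:-→d5:-→d6:-→d7:H2  best=H2
  ? 80.223.162.204  path d0:H3→d1:-→d2:-→d3:-→d4:H1→d5:-  best=H1
  ? 124.0.0.19  path d0:H3→d1:-→d2:-→d3:-→d4:-→d5:-→d6:-→d7:-→d8:H1  best=H1
  - 80.0.0.0/4 clear@4
  ? 22.13.62.255  path d0:H3→d1:-→d2:-→d3:-→d4:-→d5:-→d6:-→d7:-→d8:H2→d9:-  best=H2

== LOOKUPS ==
["H0","H0","H2","no-route","H1","H1","H0","H0","H2","H1","H1","H2"]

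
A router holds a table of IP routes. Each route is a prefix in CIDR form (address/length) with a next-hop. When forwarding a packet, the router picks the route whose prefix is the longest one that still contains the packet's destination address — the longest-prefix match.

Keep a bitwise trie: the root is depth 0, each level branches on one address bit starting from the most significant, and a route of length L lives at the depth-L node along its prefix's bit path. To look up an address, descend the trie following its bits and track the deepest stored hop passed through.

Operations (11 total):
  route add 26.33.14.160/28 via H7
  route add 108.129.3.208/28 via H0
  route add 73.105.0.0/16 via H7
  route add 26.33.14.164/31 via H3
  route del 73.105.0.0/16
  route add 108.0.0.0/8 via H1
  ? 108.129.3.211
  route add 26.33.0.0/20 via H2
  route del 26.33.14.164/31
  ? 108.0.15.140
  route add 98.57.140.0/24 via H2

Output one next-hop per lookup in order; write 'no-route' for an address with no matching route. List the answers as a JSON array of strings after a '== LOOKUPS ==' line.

Apply in order:
  add 26.33.14.160/28 -> H7 at depth 28
  add 108.129.3.208/28 -> H0 at depth 28
  add 73.105.0.0/16 -> H7 at depth 16
  add 26.33.14.164/31 -> H3 at depth 31
  - 73.105.0.0/16 clear@16
  add 108.0.0.0/8 -> H1 at depth 8
  Q 108.129.3.211: descend 0110110010000001000000111101 ; hops seen [H1,H0] ; pick H0
  add 26.33.0.0/20 -> H2 at depth 20
  - 26.33.14.164/31 clear@31
  Q 108.0.15.140: descend 01101100 ; hops seen [H1] ; pick H1
  add 98.57.140.0/24 -> H2 at depth 24

== LOOKUPS ==
["H0","H1"]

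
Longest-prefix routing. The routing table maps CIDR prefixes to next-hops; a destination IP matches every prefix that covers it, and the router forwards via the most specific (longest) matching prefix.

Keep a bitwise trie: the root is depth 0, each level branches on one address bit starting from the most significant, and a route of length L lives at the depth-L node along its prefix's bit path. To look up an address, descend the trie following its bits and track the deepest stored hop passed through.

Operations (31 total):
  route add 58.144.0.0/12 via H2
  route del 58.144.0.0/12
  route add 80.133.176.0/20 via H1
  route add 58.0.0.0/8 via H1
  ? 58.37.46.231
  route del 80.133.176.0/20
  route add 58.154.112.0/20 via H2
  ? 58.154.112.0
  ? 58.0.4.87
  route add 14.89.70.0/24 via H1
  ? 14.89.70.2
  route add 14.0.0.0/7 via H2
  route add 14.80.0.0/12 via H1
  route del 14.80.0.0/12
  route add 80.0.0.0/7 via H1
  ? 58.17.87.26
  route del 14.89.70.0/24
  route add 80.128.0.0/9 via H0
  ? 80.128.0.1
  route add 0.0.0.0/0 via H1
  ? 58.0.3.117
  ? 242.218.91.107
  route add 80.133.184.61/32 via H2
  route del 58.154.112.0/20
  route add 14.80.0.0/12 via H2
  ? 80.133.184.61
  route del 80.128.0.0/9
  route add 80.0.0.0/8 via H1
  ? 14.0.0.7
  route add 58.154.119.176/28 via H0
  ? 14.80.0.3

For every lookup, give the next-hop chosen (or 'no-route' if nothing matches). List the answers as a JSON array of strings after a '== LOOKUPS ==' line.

Apply in order:
  add 58.144.0.0/12 -> H2 at depth 12
  del 58.144.0.0/12 (clear depth 12)
  add 80.133.176.0/20 -> H1 at depth 20
  add 58.0.0.0/8 -> H1 at depth 8
  ? 58.37.46.231  path d0:-→d1:-→d2:-→d3:-→d4:-→d5:-→d6:-→d7:-→d8:H1  best=H1
  del 80.133.176.0/20 (clear depth 20)
  add 58.154.112.0/20 -> H2 at depth 20
  ? 58.154.112.0  path d0:-→d1:-→d2:-→d3:-→d4:-→d5:-→d6:-→d7:-→d8:H1→d9:-→d10:-→d11:-→d12:-→d13:-→d14:-→d15:-→d16:-→d17:-→d18:-→d19:-→d20:H2  best=H2
  ? 58.0.4.87  path d0:-→d1:-→d2:-→d3:-→d4:-→d5:-→d6:-→d7:-→d8:H1  best=H1
  add 14.89.70.0/24 -> H1 at depth 24
  ? 14.89.70.2  path d0:-→d1:-→d2:-→d3:-→d4:-→d5:-→d6:-→d7:-→d8:-→d9:-→d10:-→d11:-→d12:-→d13:-→d14:-→d15:-→d16:-→d17:-→d18:-→d19:-→d20:-→d21:-→d22:-→d23:-→d24:H1  best=H1
  add 14.0.0.0/7 -> H2 at depth 7
  add 14.80.0.0/12 -> H1 at depth 12
  del 14.80.0.0/12 (clear depth 12)
  add 80.0.0.0/7 -> H1 at depth 7
  ? 58.17.87.26  path d0:-→d1:-→d2:-→d3:-→d4:-→d5:-→d6:-→d7:-→d8:H1  best=H1
  del 14.89.70.0/24 (clear depth 24)
  add 80.128.0.0/9 -> H0 at depth 9
  ? 80.128.0.1  path d0:-→d1:-→d2:-→d3:-→d4:-→d5:-→d6:-→d7:H1→d8:-→d9:H0→d10:-→d11:-→d12:-→d13:-  best=H0
  add 0.0.0.0/0 -> H1 at depth 0
  ? 58.0.3.117  path d0:H1→d1:-→d2:-→d3:-→d4:-→d5:-→d6:-→d7:-→d8:H1  best=H1
  ? 242.218.91.107  path d0:H1  best=H1
  add 80.133.184.61/32 -> H2 at depth 32
  del 58.154.112.0/20 (clear depth 20)
  add 14.80.0.0/12 -> H2 at depth 12
  ? 80.133.184.61  path d0:H1→d1:-→d2:-→d3:-→d4:-→d5:-→d6:-→d7:H1→d8:-→d9:H0→d10:-→d11:-→d12:-→d13:-→d14:-→d15:-→d16:-→d17:-→d18:-→d19:-→d20:-→d21:-→d22:-→d23:-→d24:-→d25:-→d26:-→d27:-→d28:-→d29:-→d30:-→d31:-→d32:H2  best=H2
  del 80.128.0.0/9 (clear depth 9)
  add 80.0.0.0/8 -> H1 at depth 8
  ? 14.0.0.7  path d0:H1→d1:-→d2:-→d3:-→d4:-→d5:-→d6:-→d7:H2→d8:-→d9:-  best=H2
  add 58.154.119.176/28 -> H0 at depth 28
  ? 14.80.0.3  path d0:H1→d1:-→d2:-→d3:-→d4:-→d5:-→d6:-→d7:H2→d8:-→d9:-→d10:-→d11:-→d12:H2  best=H2

== LOOKUPS ==
["H1","H2","H1","H1","H1","H0","H1","H1","H2","H2","H2"]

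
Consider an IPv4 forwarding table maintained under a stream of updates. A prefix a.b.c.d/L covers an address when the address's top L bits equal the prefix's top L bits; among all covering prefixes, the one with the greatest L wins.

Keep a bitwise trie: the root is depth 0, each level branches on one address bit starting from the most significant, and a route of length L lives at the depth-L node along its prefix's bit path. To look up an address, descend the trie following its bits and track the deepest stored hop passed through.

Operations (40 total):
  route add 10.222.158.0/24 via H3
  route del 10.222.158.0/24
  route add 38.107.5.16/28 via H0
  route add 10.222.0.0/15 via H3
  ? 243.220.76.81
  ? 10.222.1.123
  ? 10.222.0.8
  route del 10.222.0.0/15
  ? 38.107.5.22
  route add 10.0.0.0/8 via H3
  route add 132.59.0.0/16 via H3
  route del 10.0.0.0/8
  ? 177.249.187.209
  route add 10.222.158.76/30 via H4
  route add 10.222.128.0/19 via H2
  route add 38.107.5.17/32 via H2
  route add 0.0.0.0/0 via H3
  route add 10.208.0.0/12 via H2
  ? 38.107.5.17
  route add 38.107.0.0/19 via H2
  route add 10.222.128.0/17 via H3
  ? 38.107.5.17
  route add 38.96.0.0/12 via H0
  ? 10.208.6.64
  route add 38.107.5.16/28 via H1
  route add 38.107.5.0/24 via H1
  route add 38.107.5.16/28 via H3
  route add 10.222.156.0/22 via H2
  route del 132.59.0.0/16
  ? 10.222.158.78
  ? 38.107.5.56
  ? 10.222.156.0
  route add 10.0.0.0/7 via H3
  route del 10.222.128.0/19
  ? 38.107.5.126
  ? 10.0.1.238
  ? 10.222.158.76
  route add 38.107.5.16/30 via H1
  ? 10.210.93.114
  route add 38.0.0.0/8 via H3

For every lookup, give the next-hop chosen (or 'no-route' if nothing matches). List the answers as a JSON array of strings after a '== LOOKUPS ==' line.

Apply in order:
  add 10.222.158.0/24 -> H3 at depth 24
  - 10.222.158.0/24 clear@24
  add 38.107.5.16/28 -> H0 at depth 28
  add 10.222.0.0/15 -> H3 at depth 15
  Q 243.220.76.81: descend ε ; hops seen [∅] ; pick no-route
  Q 10.222.1.123: descend 0000101011011110 ; hops seen [H3] ; pick H3
  Q 10.222.0.8: descend 0000101011011110 ; hops seen [H3] ; pick H3
  - 10.222.0.0/15 clear@15
  Q 38.107.5.22: descend 0010011001101011000001010001 ; hops seen [H0] ; pick H0
  add 10.0.0.0/8 -> H3 at depth 8
  add 132.59.0.0/16 -> H3 at depth 16
  - 10.0.0.0/8 clear@8
  Q 177.249.187.209: descend 10 ; hops seen [∅] ; pick no-route
  add 10.222.158.76/30 -> H4 at depth 30
  add 10.222.128.0/19 -> H2 at depth 19
  add 38.107.5.17/32 -> H2 at depth 32
  add 0.0.0.0/0 -> H3 at depth 0
  add 10.208.0.0/12 -> H2 at depth 12
  Q 38.107.5.17: descend 00100110011010110000010100010001 ; hops seen [H3,H0,H2] ; pick H2
  add 38.107.0.0/19 -> H2 at depth 19
  add 10.222.128.0/17 -> H3 at depth 17
  Q 38.107.5.17: descend 00100110011010110000010100010001 ; hops seen [H3,H2,H0,H2] ; pick H2
  add 38.96.0.0/12 -> H0 at depth 12
  Q 10.208.6.64: descend 000010101101 ; hops seen [H3,H2] ; pick H2
  add 38.107.5.16/28 -> H1 at depth 28
  add 38.107.5.0/24 -> H1 at depth 24
  add 38.107.5.16/28 -> H3 at depth 28
  add 10.222.156.0/22 -> H2 at depth 22
  - 132.59.0.0/16 clear@16
  Q 10.222.158.78: descend 000010101101111010011110010011 ; hops seen [H3,H2,H3,H2,H2,H4] ; pick H4
  Q 38.107.5.56: descend 00100110011010110000010100 ; hops seen [H3,H0,H2,H1] ; pick H1
  Q 10.222.156.0: descend 0000101011011110100111 ; hops seen [H3,H2,H3,H2,H2] ; pick H2
  add 10.0.0.0/7 -> H3 at depth 7
  - 10.222.128.0/19 clear@19
  Q 38.107.5.126: descend 0010011001101011000001010 ; hops seen [H3,H0,H2,H1] ; pick H1
  Q 10.0.1.238: descend 00001010 ; hops seen [H3,H3] ; pick H3
  Q 10.222.158.76: descend 000010101101111010011110010011 ; hops seen [H3,H3,H2,H3,H2,H4] ; pick H4
  add 38.107.5.16/30 -> H1 at depth 30
  Q 10.210.93.114: descend 000010101101 ; hops seen [H3,H3,H2] ; pick H2
  add 38.0.0.0/8 -> H3 at depth 8

== LOOKUPS ==
["no-route","H3","H3","H0","no-route","H2","H2","H2","H4","H1","H2","H1","H3","H4","H2"]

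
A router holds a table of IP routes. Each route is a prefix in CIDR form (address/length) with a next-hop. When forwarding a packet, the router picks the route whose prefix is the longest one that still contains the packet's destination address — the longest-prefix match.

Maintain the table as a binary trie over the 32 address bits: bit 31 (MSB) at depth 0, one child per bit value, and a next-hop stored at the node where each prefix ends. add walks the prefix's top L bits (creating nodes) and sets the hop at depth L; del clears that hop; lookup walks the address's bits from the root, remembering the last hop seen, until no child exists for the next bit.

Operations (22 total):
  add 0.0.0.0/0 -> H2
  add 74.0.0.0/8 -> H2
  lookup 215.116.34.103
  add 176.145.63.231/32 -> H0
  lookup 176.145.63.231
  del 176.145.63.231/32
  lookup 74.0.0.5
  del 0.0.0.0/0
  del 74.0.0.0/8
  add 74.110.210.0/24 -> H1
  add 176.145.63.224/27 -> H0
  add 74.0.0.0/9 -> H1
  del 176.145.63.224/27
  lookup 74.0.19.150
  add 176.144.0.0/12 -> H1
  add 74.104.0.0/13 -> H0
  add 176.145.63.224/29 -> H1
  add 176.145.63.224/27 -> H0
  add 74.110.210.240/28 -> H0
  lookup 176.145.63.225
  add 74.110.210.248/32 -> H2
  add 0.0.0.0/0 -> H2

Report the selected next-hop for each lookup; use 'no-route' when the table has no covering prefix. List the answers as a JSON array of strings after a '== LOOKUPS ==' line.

Apply in order:
  add 0.0.0.0/0 -> H2 at depth 0
  add 74.0.0.0/8 -> H2 at depth 8
  lookup 215.116.34.103: bits ε walk d0:H2 -> H2
  add 176.145.63.231/32 -> H0 at depth 32
  lookup 176.145.63.231: bits 10110000100100010011111111100111 walk d0:H2→d1:-→d2:-→d3:-→d4:-→d5:-→d6:-→d7:-→d8:-→d9:-→d10:-→d11:-→d12:-→d13:-→d14:-→d15:-→d16:-→d17:-→d18:-→d19:-→d20:-→d21:-→d22:-→d23:-→d24:-→d25:-→d26:-→d27:-→d28:-→d29:-→d30:-→d31:-→d32:H0 -> H0
  del 176.145.63.231/32 (clear depth 32)
  lookup 74.0.0.5: bits 01001010 walk d0:H2→d1:-→d2:-→d3:-→d4:-→d5:-→d6:-→d7:-→d8:H2 -> H2
  del 0.0.0.0/0 (clear depth 0)
  del 74.0.0.0/8 (clear depth 8)
  add 74.110.210.0/24 -> H1 at depth 24
  add 176.145.63.224/27 -> H0 at depth 27
  add 74.0.0.0/9 -> H1 at depth 9
  del 176.145.63.224/27 (clear depth 27)
  lookup 74.0.19.150: bits 010010100 walk d0:-→d1:-→d2:-→d3:-→d4:-→d5:-→d6:-→d7:-→d8:-→d9:H1 -> H1
  add 176.144.0.0/12 -> H1 at depth 12
  add 74.104.0.0/13 -> H0 at depth 13
  add 176.145.63.224/29 -> H1 at depth 29
  add 176.145.63.224/27 -> H0 at depth 27
  add 74.110.210.240/28 -> H0 at depth 28
  lookup 176.145.63.225: bits 10110000100100010011111111100 walk d0:-→d1:-→d2:-→d3:-→d4:-→d5:-→d6:-→d7:-→d8:-→d9:-→d10:-→d11:-→d12:H1→d13:-→d14:-→d15:-→d16:-→d17:-→d18:-→d19:-→d20:-→d21:-→d22:-→d23:-→d24:-→d25:-→d26:-→d27:H0→d28:-→d29:H1 -> H1
  add 74.110.210.248/32 -> H2 at depth 32
  add 0.0.0.0/0 -> H2 at depth 0

== LOOKUPS ==
["H2","H0","H2","H1","H1"]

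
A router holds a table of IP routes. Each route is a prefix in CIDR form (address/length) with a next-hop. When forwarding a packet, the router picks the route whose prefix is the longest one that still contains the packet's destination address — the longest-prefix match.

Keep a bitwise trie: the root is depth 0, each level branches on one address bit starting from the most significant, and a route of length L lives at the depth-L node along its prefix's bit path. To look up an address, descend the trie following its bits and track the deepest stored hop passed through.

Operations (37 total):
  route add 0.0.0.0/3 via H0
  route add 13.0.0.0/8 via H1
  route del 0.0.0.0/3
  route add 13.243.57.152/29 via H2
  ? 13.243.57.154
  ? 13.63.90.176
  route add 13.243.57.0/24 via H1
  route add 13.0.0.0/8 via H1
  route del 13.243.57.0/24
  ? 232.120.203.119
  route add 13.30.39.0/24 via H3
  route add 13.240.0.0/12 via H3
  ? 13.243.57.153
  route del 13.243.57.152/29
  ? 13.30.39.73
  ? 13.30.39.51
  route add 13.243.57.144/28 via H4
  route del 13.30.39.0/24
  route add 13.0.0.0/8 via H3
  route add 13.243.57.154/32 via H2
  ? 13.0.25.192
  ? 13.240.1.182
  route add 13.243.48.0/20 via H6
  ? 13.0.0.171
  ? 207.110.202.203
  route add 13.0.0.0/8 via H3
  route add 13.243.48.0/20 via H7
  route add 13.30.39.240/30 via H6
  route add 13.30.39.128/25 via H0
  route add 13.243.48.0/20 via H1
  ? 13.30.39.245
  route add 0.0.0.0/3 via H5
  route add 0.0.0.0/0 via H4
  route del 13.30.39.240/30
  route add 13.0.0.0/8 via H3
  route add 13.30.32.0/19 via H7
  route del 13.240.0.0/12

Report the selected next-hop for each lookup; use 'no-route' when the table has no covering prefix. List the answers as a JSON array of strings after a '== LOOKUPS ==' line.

Apply in order:
  + 0.0.0.0/3 (H0) depth=3
  + 13.0.0.0/8 (H1) depth=8
  del 0.0.0.0/3 (clear depth 3)
  + 13.243.57.152/29 (H2) depth=29
  lookup 13.243.57.154: bits 00001101111100110011100110011 walk d0:-→d1:-→d2:-→d3:-→d4:-→d5:-→d6:-→d7:-→d8:H1→d9:-→d10:-→d11:-→d12:-→d13:-→d14:-→d15:-→d16:-→d17:-→d18:-→d19:-→d20:-→d21:-→d22:-→d23:-→d24:-→d25:-→d26:-→d27:-→d28:-→d29:H2 -> H2
  lookup 13.63.90.176: bits 00001101 walk d0:-→d1:-→d2:-→d3:-→d4:-→d5:-→d6:-→d7:-→d8:H1 -> H1
  + 13.243.57.0/24 (H1) depth=24
  + 13.0.0.0/8 (H1) depth=8
  del 13.243.57.0/24 (clear depth 24)
  lookup 232.120.203.119: bits ε walk d0:- -> no-route
  + 13.30.39.0/24 (H3) depth=24
  + 13.240.0.0/12 (H3) depth=12
  lookup 13.243.57.153: bits 00001101111100110011100110011 walk d0:-→d1:-→d2:-→d3:-→d4:-→d5:-→d6:-→d7:-→d8:H1→d9:-→d10:-→d11:-→d12:H3→d13:-→d14:-→d15:-→d16:-→d17:-→d18:-→d19:-→d20:-→d21:-→d22:-→d23:-→d24:-→d25:-→d26:-→d27:-→d28:-→d29:H2 -> H2
  del 13.243.57.152/29 (clear depth 29)
  lookup 13.30.39.73: bits 000011010001111000100111 walk d0:-→d1:-→d2:-→d3:-→d4:-→d5:-→d6:-→d7:-→d8:H1→d9:-→d10:-→d11:-→d12:-→d13:-→d14:-→d15:-→d16:-→d17:-→d18:-→d19:-→d20:-→d21:-→d22:-→d23:-→d24:H3 -> H3
  lookup 13.30.39.51: bits 000011010001111000100111 walk d0:-→d1:-→d2:-→d3:-→d4:-→d5:-→d6:-→d7:-→d8:H1→d9:-→d10:-→d11:-→d12:-→d13:-→d14:-→d15:-→d16:-→d17:-→d18:-→d19:-→d20:-→d21:-→d22:-→d23:-→d24:H3 -> H3
  + 13.243.57.144/28 (H4) depth=28
  del 13.30.39.0/24 (clear depth 24)
  + 13.0.0.0/8 (H3) depth=8
  + 13.243.57.154/32 (H2) depth=32
  lookup 13.0.25.192: bits 00001101000 walk d0:-→d1:-→d2:-→d3:-→d4:-→d5:-→d6:-→d7:-→d8:H3→d9:-→d10:-→d11:- -> H3
  lookup 13.240.1.182: bits 00001101111100 walk d0:-→d1:-→d2:-→d3:-→d4:-→d5:-→d6:-→d7:-→d8:H3→d9:-→d10:-→d11:-→d12:H3→d13:-→d14:- -> H3
  + 13.243.48.0/20 (H6) depth=20
  lookup 13.0.0.171: bits 00001101000 walk d0:-→d1:-→d2:-→d3:-→d4:-→d5:-→d6:-→d7:-→d8:H3→d9:-→d10:-→d11:- -> H3
  lookup 207.110.202.203: bits ε walk d0:- -> no-route
  + 13.0.0.0/8 (H3) depth=8
  + 13.243.48.0/20 (H7) depth=20
  + 13.30.39.240/30 (H6) depth=30
  + 13.30.39.128/25 (H0) depth=25
  + 13.243.48.0/20 (H1) depth=20
  lookup 13.30.39.245: bits 00001101000111100010011111110 walk d0:-→d1:-→d2:-→d3:-→d4:-→d5:-→d6:-→d7:-→d8:H3→d9:-→d10:-→d11:-→d12:-→d13:-→d14:-→d15:-→d16:-→d17:-→d18:-→d19:-→d20:-→d21:-→d22:-→d23:-→d24:-→d25:H0→d26:-→d27:-→d28:-→d29:- -> H0
  + 0.0.0.0/3 (H5) depth=3
  + 0.0.0.0/0 (H4) depth=0
  del 13.30.39.240/30 (clear depth 30)
  + 13.0.0.0/8 (H3) depth=8
  + 13.30.32.0/19 (H7) depth=19
  del 13.240.0.0/12 (clear depth 12)

== LOOKUPS ==
["H2","H1","no-route","H2","H3","H3","H3","H3","H3","no-route","H0"]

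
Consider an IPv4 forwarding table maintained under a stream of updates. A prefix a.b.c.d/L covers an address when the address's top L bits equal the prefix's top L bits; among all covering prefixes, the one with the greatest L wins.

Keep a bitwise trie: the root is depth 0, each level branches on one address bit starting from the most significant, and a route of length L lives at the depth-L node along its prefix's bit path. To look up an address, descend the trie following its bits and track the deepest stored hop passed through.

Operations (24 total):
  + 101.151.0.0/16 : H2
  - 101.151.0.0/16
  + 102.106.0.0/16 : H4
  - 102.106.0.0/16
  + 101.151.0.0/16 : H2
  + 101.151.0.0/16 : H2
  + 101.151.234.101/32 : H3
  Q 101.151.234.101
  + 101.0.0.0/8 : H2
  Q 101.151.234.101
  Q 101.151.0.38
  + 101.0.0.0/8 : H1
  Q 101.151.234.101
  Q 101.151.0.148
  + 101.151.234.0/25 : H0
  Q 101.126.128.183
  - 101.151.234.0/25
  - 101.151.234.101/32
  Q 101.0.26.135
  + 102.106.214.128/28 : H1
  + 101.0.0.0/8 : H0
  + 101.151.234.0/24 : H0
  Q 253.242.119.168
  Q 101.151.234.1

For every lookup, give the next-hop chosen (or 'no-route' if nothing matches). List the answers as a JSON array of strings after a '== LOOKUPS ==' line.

Apply in order:
  + 101.151.0.0/16 (H2) depth=16
  - 101.151.0.0/16 clear@16
  + 102.106.0.0/16 (H4) depth=16
  - 102.106.0.0/16 clear@16
  + 101.151.0.0/16 (H2) depth=16
  + 101.151.0.0/16 (H2) depth=16
  + 101.151.234.101/32 (H3) depth=32
  lookup 101.151.234.101: bits 01100101100101111110101001100101 walk d0:-→d1:-→d2:-→d3:-→d4:-→d5:-→d6:-→d7:-→d8:-→d9:-→d10:-→d11:-→d12:-→d13:-→d14:-→d15:-→d16:H2→d17:-→d18:-→d19:-→d20:-→d21:-→d22:-→d23:-→d24:-→d25:-→d26:-→d27:-→d28:-→d29:-→d30:-→d31:-→d32:H3 -> H3
  + 101.0.0.0/8 (H2) depth=8
  lookup 101.151.234.101: bits 01100101100101111110101001100101 walk d0:-→d1:-→d2:-→d3:-→d4:-→d5:-→d6:-→d7:-→d8:H2→d9:-→d10:-→d11:-→d12:-→d13:-→d14:-→d15:-→d16:H2→d17:-→d18:-→d19:-→d20:-→d21:-→d22:-→d23:-→d24:-→d25:-→d26:-→d27:-→d28:-→d29:-→d30:-→d31:-→d32:H3 -> H3
  lookup 101.151.0.38: bits 0110010110010111 walk d0:-→d1:-→d2:-→d3:-→d4:-→d5:-→d6:-→d7:-→d8:H2→d9:-→d10:-→d11:-→d12:-→d13:-→d14:-→d15:-→d16:H2 -> H2
  + 101.0.0.0/8 (H1) depth=8
  lookup 101.151.234.101: bits 01100101100101111110101001100101 walk d0:-→d1:-→d2:-→d3:-→d4:-→d5:-→d6:-→d7:-→d8:H1→d9:-→d10:-→d11:-→d12:-→d13:-→d14:-→d15:-→d16:H2→d17:-→d18:-→d19:-→d20:-→d21:-→d22:-→d23:-→d24:-→d25:-→d26:-→d27:-→d28:-→d29:-→d30:-→d31:-→d32:H3 -> H3
  lookup 101.151.0.148: bits 0110010110010111 walk d0:-→d1:-→d2:-→d3:-→d4:-→d5:-→d6:-→d7:-→d8:H1→d9:-→d10:-→d11:-→d12:-→d13:-→d14:-→d15:-→d16:H2 -> H2
  + 101.151.234.0/25 (H0) depth=25
  lookup 101.126.128.183: bits 01100101 walk d0:-→d1:-→d2:-→d3:-→d4:-→d5:-→d6:-→d7:-→d8:H1 -> H1
  - 101.151.234.0/25 clear@25
  - 101.151.234.101/32 clear@32
  lookup 101.0.26.135: bits 01100101 walk d0:-→d1:-→d2:-→d3:-→d4:-→d5:-→d6:-→d7:-→d8:H1 -> H1
  + 102.106.214.128/28 (H1) depth=28
  + 101.0.0.0/8 (H0) depth=8
  + 101.151.234.0/24 (H0) depth=24
  lookup 253.242.119.168: bits ε walk d0:- -> no-route
  lookup 101.151.234.1: bits 0110010110010111111010100 walk d0:-→d1:-→d2:-→d3:-→d4:-→d5:-→d6:-→d7:-→d8:H0→d9:-→d10:-→d11:-→d12:-→d13:-→d14:-→d15:-→d16:H2→d17:-→d18:-→d19:-→d20:-→d21:-→d22:-→d23:-→d24:H0→d25:- -> H0

== LOOKUPS ==
["H3","H3","H2","H3","H2","H1","H1","no-route","H0"]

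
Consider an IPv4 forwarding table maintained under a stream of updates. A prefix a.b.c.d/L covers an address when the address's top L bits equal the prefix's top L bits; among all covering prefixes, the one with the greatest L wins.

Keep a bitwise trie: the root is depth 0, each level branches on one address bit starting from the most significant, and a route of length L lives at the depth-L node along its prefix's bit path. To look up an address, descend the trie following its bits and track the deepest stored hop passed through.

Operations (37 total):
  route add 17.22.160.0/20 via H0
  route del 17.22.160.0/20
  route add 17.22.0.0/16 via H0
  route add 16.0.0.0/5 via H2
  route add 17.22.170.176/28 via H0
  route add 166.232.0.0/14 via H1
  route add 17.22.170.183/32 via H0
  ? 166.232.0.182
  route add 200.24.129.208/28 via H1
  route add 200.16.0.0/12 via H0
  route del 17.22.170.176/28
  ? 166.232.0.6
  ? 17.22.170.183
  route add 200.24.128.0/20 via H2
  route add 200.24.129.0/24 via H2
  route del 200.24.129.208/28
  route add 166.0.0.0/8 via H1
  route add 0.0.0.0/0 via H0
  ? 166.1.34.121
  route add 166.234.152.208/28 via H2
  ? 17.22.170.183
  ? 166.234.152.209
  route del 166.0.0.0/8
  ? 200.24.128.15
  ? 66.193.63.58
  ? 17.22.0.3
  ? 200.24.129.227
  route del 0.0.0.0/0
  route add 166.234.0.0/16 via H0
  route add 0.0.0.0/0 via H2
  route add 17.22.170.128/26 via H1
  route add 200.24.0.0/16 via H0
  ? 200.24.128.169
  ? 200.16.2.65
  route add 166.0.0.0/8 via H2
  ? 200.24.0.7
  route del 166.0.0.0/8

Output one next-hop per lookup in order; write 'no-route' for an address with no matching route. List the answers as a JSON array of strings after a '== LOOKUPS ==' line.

Process each operation:
  add 17.22.160.0/20 -> H0 at depth 20
  - 17.22.160.0/20 clear@20
  add 17.22.0.0/16 -> H0 at depth 16
  add 16.0.0.0/5 -> H2 at depth 5
  add 17.22.170.176/28 -> H0 at depth 28
  add 166.232.0.0/14 -> H1 at depth 14
  add 17.22.170.183/32 -> H0 at depth 32
  lookup 166.232.0.182: bits 10100110111010 walk d0:-→d1:-→d2:-→d3:-→d4:-→d5:-→d6:-→d7:-→d8:-→d9:-→d10:-→d11:-→d12:-→d13:-→d14:H1 -> H1
  add 200.24.129.208/28 -> H1 at depth 28
  add 200.16.0.0/12 -> H0 at depth 12
  - 17.22.170.176/28 clear@28
  lookup 166.232.0.6: bits 10100110111010 walk d0:-→d1:-→d2:-→d3:-→d4:-→d5:-→d6:-→d7:-→d8:-→d9:-→d10:-→d11:-→d12:-→d13:-→d14:H1 -> H1
  lookup 17.22.170.183: bits 00010001000101101010101010110111 walk d0:-→d1:-→d2:-→d3:-→d4:-→d5:H2→d6:-→d7:-→d8:-→d9:-→d10:-→d11:-→d12:-→d13:-→d14:-→d15:-→d16:H0→d17:-→d18:-→d19:-→d20:-→d21:-→d22:-→d23:-→d24:-→d25:-→d26:-→d27:-→d28:-→d29:-→d30:-→d31:-→d32:H0 -> H0
  add 200.24.128.0/20 -> H2 at depth 20
  add 200.24.129.0/24 -> H2 at depth 24
  - 200.24.129.208/28 clear@28
  add 166.0.0.0/8 -> H1 at depth 8
  add 0.0.0.0/0 -> H0 at depth 0
  lookup 166.1.34.121: bits 10100110 walk d0:H0→d1:-→d2:-→d3:-→d4:-→d5:-→d6:-→d7:-→d8:H1 -> H1
  add 166.234.152.208/28 -> H2 at depth 28
  lookup 17.22.170.183: bits 00010001000101101010101010110111 walk d0:H0→d1:-→d2:-→d3:-→d4:-→d5:H2→d6:-→d7:-→d8:-→d9:-→d10:-→d11:-→d12:-→d13:-→d14:-→d15:-→d16:H0→d17:-→d18:-→d19:-→d20:-→d21:-→d22:-→d23:-→d24:-→d25:-→d26:-→d27:-→d28:-→d29:-→d30:-→d31:-→d32:H0 -> H0
  lookup 166.234.152.209: bits 1010011011101010100110001101 walk d0:H0→d1:-→d2:-→d3:-→d4:-→d5:-→d6:-→d7:-→d8:H1→d9:-→d10:-→d11:-→d12:-→d13:-→d14:H1→d15:-→d16:-→d17:-→d18:-→d19:-→d20:-→d21:-→d22:-→d23:-→d24:-→d25:-→d26:-→d27:-→d28:H2 -> H2
  - 166.0.0.0/8 clear@8
  lookup 200.24.128.15: bits 11001000000110001000000 walk d0:H0→d1:-→d2:-→d3:-→d4:-→d5:-→d6:-→d7:-→d8:-→d9:-→d10:-→d11:-→d12:H0→d13:-→d14:-→d15:-→d16:-→d17:-→d18:-→d19:-→d20:H2→d21:-→d22:-→d23:- -> H2
  lookup 66.193.63.58: bits 0 walk d0:H0→d1:- -> H0
  lookup 17.22.0.3: bits 0001000100010110 walk d0:H0→d1:-→d2:-→d3:-→d4:-→d5:H2→d6:-→d7:-→d8:-→d9:-→d10:-→d11:-→d12:-→d13:-→d14:-→d15:-→d16:H0 -> H0
  lookup 200.24.129.227: bits 11001000000110001000000111 walk d0:H0→d1:-→d2:-→d3:-→d4:-→d5:-→d6:-→d7:-→d8:-→d9:-→d10:-→d11:-→d12:H0→d13:-→d14:-→d15:-→d16:-→d17:-→d18:-→d19:-→d20:H2→d21:-→d22:-→d23:-→d24:H2→d25:-→d26:- -> H2
  - 0.0.0.0/0 clear@0
  add 166.234.0.0/16 -> H0 at depth 16
  add 0.0.0.0/0 -> H2 at depth 0
  add 17.22.170.128/26 -> H1 at depth 26
  add 200.24.0.0/16 -> H0 at depth 16
  lookup 200.24.128.169: bits 11001000000110001000000 walk d0:H2→d1:-→d2:-→d3:-→d4:-→d5:-→d6:-→d7:-→d8:-→d9:-→d10:-→d11:-→d12:H0→d13:-→d14:-→d15:-→d16:H0→d17:-→d18:-→d19:-→d20:H2→d21:-→d22:-→d23:- -> H2
  lookup 200.16.2.65: bits 110010000001 walk d0:H2→d1:-→d2:-→d3:-→d4:-→d5:-→d6:-→d7:-→d8:-→d9:-→d10:-→d11:-→d12:H0 -> H0
  add 166.0.0.0/8 -> H2 at depth 8
  lookup 200.24.0.7: bits 1100100000011000 walk d0:H2→d1:-→d2:-→d3:-→d4:-→d5:-→d6:-→d7:-→d8:-→d9:-→d10:-→d11:-→d12:H0→d13:-→d14:-→d15:-→d16:H0 -> H0
  - 166.0.0.0/8 clear@8

== LOOKUPS ==
["H1","H1","H0","H1","H0","H2","H2","H0","H0","H2","H2","H0","H0"]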